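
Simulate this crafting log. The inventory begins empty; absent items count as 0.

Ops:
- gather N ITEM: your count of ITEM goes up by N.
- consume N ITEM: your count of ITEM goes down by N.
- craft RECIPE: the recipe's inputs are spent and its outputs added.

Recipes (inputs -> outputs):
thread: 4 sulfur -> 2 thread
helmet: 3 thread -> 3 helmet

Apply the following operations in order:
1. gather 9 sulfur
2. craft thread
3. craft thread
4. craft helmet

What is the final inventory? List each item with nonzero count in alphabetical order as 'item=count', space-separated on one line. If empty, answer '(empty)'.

Answer: helmet=3 sulfur=1 thread=1

Derivation:
After 1 (gather 9 sulfur): sulfur=9
After 2 (craft thread): sulfur=5 thread=2
After 3 (craft thread): sulfur=1 thread=4
After 4 (craft helmet): helmet=3 sulfur=1 thread=1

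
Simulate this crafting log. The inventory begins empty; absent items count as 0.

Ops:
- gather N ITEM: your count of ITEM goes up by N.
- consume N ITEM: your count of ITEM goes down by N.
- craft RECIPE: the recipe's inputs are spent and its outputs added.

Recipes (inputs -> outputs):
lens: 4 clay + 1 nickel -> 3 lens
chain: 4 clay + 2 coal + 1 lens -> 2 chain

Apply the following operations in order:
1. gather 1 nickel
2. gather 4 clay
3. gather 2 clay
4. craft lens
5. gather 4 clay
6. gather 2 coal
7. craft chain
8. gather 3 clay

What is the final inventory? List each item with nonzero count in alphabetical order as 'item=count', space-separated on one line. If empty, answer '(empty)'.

After 1 (gather 1 nickel): nickel=1
After 2 (gather 4 clay): clay=4 nickel=1
After 3 (gather 2 clay): clay=6 nickel=1
After 4 (craft lens): clay=2 lens=3
After 5 (gather 4 clay): clay=6 lens=3
After 6 (gather 2 coal): clay=6 coal=2 lens=3
After 7 (craft chain): chain=2 clay=2 lens=2
After 8 (gather 3 clay): chain=2 clay=5 lens=2

Answer: chain=2 clay=5 lens=2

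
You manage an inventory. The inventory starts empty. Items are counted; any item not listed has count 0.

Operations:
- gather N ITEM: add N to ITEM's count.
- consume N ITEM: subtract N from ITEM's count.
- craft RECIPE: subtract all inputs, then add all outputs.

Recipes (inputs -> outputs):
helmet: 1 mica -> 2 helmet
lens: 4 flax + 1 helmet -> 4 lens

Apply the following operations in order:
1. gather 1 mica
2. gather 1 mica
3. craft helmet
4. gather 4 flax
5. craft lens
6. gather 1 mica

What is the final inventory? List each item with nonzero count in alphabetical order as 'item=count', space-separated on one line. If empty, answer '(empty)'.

Answer: helmet=1 lens=4 mica=2

Derivation:
After 1 (gather 1 mica): mica=1
After 2 (gather 1 mica): mica=2
After 3 (craft helmet): helmet=2 mica=1
After 4 (gather 4 flax): flax=4 helmet=2 mica=1
After 5 (craft lens): helmet=1 lens=4 mica=1
After 6 (gather 1 mica): helmet=1 lens=4 mica=2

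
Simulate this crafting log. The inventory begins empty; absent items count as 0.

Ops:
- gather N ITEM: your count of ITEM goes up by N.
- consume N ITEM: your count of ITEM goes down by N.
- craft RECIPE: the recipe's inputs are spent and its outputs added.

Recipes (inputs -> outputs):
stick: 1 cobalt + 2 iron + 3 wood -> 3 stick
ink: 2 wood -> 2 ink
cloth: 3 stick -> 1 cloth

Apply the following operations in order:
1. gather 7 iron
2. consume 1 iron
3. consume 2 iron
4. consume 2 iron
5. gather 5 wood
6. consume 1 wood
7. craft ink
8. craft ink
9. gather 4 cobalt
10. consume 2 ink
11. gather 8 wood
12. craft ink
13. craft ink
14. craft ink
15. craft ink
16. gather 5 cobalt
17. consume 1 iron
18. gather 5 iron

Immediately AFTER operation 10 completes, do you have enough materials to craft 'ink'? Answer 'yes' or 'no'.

Answer: no

Derivation:
After 1 (gather 7 iron): iron=7
After 2 (consume 1 iron): iron=6
After 3 (consume 2 iron): iron=4
After 4 (consume 2 iron): iron=2
After 5 (gather 5 wood): iron=2 wood=5
After 6 (consume 1 wood): iron=2 wood=4
After 7 (craft ink): ink=2 iron=2 wood=2
After 8 (craft ink): ink=4 iron=2
After 9 (gather 4 cobalt): cobalt=4 ink=4 iron=2
After 10 (consume 2 ink): cobalt=4 ink=2 iron=2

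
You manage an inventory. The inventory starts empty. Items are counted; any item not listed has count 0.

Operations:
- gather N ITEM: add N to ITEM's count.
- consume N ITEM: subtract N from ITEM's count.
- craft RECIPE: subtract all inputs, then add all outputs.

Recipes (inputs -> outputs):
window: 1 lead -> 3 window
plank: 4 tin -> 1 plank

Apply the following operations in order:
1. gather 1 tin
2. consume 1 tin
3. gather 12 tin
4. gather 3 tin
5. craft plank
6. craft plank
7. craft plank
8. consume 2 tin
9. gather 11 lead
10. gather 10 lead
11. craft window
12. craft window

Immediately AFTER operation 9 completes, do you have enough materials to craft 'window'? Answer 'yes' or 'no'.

After 1 (gather 1 tin): tin=1
After 2 (consume 1 tin): (empty)
After 3 (gather 12 tin): tin=12
After 4 (gather 3 tin): tin=15
After 5 (craft plank): plank=1 tin=11
After 6 (craft plank): plank=2 tin=7
After 7 (craft plank): plank=3 tin=3
After 8 (consume 2 tin): plank=3 tin=1
After 9 (gather 11 lead): lead=11 plank=3 tin=1

Answer: yes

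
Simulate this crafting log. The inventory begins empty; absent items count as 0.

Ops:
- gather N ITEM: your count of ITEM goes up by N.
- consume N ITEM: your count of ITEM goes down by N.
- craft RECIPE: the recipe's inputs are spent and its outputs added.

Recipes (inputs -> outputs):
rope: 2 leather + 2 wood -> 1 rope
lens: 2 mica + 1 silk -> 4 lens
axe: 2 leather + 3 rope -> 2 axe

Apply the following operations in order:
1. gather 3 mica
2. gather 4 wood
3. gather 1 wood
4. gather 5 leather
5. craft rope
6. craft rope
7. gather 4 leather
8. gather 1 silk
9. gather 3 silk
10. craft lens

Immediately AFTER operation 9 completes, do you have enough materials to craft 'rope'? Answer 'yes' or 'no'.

After 1 (gather 3 mica): mica=3
After 2 (gather 4 wood): mica=3 wood=4
After 3 (gather 1 wood): mica=3 wood=5
After 4 (gather 5 leather): leather=5 mica=3 wood=5
After 5 (craft rope): leather=3 mica=3 rope=1 wood=3
After 6 (craft rope): leather=1 mica=3 rope=2 wood=1
After 7 (gather 4 leather): leather=5 mica=3 rope=2 wood=1
After 8 (gather 1 silk): leather=5 mica=3 rope=2 silk=1 wood=1
After 9 (gather 3 silk): leather=5 mica=3 rope=2 silk=4 wood=1

Answer: no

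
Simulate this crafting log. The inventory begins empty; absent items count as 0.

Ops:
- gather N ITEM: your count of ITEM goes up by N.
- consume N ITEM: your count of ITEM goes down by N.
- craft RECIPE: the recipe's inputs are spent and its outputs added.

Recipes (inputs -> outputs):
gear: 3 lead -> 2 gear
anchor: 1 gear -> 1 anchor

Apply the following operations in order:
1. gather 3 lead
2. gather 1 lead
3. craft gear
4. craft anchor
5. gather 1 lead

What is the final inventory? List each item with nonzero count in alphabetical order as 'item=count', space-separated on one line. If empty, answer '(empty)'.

Answer: anchor=1 gear=1 lead=2

Derivation:
After 1 (gather 3 lead): lead=3
After 2 (gather 1 lead): lead=4
After 3 (craft gear): gear=2 lead=1
After 4 (craft anchor): anchor=1 gear=1 lead=1
After 5 (gather 1 lead): anchor=1 gear=1 lead=2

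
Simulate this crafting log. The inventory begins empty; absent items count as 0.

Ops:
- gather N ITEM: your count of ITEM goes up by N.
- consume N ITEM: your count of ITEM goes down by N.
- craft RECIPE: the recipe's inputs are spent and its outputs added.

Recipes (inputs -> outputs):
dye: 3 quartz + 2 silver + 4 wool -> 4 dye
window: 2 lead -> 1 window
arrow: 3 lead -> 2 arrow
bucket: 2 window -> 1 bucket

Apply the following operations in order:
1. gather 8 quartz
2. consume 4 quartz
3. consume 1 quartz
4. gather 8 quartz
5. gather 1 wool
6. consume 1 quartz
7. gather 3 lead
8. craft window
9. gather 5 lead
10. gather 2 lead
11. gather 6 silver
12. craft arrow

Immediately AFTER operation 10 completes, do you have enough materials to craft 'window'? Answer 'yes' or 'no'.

After 1 (gather 8 quartz): quartz=8
After 2 (consume 4 quartz): quartz=4
After 3 (consume 1 quartz): quartz=3
After 4 (gather 8 quartz): quartz=11
After 5 (gather 1 wool): quartz=11 wool=1
After 6 (consume 1 quartz): quartz=10 wool=1
After 7 (gather 3 lead): lead=3 quartz=10 wool=1
After 8 (craft window): lead=1 quartz=10 window=1 wool=1
After 9 (gather 5 lead): lead=6 quartz=10 window=1 wool=1
After 10 (gather 2 lead): lead=8 quartz=10 window=1 wool=1

Answer: yes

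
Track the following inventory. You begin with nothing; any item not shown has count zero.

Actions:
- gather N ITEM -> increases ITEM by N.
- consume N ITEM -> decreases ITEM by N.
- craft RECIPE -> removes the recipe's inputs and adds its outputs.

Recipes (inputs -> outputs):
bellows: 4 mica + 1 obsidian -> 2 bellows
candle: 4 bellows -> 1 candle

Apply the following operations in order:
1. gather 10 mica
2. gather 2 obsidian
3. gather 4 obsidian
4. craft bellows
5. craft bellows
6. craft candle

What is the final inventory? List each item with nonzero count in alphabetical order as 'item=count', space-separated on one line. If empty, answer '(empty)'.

Answer: candle=1 mica=2 obsidian=4

Derivation:
After 1 (gather 10 mica): mica=10
After 2 (gather 2 obsidian): mica=10 obsidian=2
After 3 (gather 4 obsidian): mica=10 obsidian=6
After 4 (craft bellows): bellows=2 mica=6 obsidian=5
After 5 (craft bellows): bellows=4 mica=2 obsidian=4
After 6 (craft candle): candle=1 mica=2 obsidian=4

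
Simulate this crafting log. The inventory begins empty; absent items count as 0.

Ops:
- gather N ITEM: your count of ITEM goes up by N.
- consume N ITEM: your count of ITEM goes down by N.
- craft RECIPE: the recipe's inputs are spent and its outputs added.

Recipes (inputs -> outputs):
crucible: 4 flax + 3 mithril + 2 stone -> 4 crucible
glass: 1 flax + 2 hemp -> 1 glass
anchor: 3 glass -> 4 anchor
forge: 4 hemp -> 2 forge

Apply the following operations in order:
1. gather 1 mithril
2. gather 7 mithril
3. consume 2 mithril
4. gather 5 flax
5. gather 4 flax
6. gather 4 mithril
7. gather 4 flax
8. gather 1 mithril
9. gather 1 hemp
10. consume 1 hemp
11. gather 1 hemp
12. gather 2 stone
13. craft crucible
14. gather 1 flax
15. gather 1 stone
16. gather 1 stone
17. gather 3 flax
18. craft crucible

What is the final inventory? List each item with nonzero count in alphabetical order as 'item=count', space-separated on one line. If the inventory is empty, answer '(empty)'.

After 1 (gather 1 mithril): mithril=1
After 2 (gather 7 mithril): mithril=8
After 3 (consume 2 mithril): mithril=6
After 4 (gather 5 flax): flax=5 mithril=6
After 5 (gather 4 flax): flax=9 mithril=6
After 6 (gather 4 mithril): flax=9 mithril=10
After 7 (gather 4 flax): flax=13 mithril=10
After 8 (gather 1 mithril): flax=13 mithril=11
After 9 (gather 1 hemp): flax=13 hemp=1 mithril=11
After 10 (consume 1 hemp): flax=13 mithril=11
After 11 (gather 1 hemp): flax=13 hemp=1 mithril=11
After 12 (gather 2 stone): flax=13 hemp=1 mithril=11 stone=2
After 13 (craft crucible): crucible=4 flax=9 hemp=1 mithril=8
After 14 (gather 1 flax): crucible=4 flax=10 hemp=1 mithril=8
After 15 (gather 1 stone): crucible=4 flax=10 hemp=1 mithril=8 stone=1
After 16 (gather 1 stone): crucible=4 flax=10 hemp=1 mithril=8 stone=2
After 17 (gather 3 flax): crucible=4 flax=13 hemp=1 mithril=8 stone=2
After 18 (craft crucible): crucible=8 flax=9 hemp=1 mithril=5

Answer: crucible=8 flax=9 hemp=1 mithril=5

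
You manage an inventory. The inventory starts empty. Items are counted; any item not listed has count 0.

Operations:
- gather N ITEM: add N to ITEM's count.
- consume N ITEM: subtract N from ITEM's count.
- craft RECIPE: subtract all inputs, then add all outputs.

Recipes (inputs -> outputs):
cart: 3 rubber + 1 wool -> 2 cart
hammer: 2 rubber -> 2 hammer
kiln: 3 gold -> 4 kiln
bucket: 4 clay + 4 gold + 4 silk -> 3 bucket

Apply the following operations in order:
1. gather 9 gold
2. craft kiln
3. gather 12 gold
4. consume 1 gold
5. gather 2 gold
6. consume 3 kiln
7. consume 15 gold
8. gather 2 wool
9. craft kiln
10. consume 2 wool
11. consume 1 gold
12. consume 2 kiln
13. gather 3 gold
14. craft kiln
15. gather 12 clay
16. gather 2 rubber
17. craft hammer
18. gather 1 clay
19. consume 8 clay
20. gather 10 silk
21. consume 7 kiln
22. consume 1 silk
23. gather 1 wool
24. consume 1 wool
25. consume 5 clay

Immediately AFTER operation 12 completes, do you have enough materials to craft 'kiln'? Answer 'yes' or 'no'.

After 1 (gather 9 gold): gold=9
After 2 (craft kiln): gold=6 kiln=4
After 3 (gather 12 gold): gold=18 kiln=4
After 4 (consume 1 gold): gold=17 kiln=4
After 5 (gather 2 gold): gold=19 kiln=4
After 6 (consume 3 kiln): gold=19 kiln=1
After 7 (consume 15 gold): gold=4 kiln=1
After 8 (gather 2 wool): gold=4 kiln=1 wool=2
After 9 (craft kiln): gold=1 kiln=5 wool=2
After 10 (consume 2 wool): gold=1 kiln=5
After 11 (consume 1 gold): kiln=5
After 12 (consume 2 kiln): kiln=3

Answer: no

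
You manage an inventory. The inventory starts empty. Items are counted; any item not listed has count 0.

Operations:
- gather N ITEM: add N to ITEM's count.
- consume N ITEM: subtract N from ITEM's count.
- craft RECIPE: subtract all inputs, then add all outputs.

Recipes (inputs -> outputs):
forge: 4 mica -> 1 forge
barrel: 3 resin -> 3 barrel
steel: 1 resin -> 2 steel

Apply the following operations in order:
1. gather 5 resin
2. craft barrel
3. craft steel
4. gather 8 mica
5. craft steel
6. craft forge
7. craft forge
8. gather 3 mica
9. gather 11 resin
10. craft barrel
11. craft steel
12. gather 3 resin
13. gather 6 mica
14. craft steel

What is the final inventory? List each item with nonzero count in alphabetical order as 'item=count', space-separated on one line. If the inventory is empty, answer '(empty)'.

After 1 (gather 5 resin): resin=5
After 2 (craft barrel): barrel=3 resin=2
After 3 (craft steel): barrel=3 resin=1 steel=2
After 4 (gather 8 mica): barrel=3 mica=8 resin=1 steel=2
After 5 (craft steel): barrel=3 mica=8 steel=4
After 6 (craft forge): barrel=3 forge=1 mica=4 steel=4
After 7 (craft forge): barrel=3 forge=2 steel=4
After 8 (gather 3 mica): barrel=3 forge=2 mica=3 steel=4
After 9 (gather 11 resin): barrel=3 forge=2 mica=3 resin=11 steel=4
After 10 (craft barrel): barrel=6 forge=2 mica=3 resin=8 steel=4
After 11 (craft steel): barrel=6 forge=2 mica=3 resin=7 steel=6
After 12 (gather 3 resin): barrel=6 forge=2 mica=3 resin=10 steel=6
After 13 (gather 6 mica): barrel=6 forge=2 mica=9 resin=10 steel=6
After 14 (craft steel): barrel=6 forge=2 mica=9 resin=9 steel=8

Answer: barrel=6 forge=2 mica=9 resin=9 steel=8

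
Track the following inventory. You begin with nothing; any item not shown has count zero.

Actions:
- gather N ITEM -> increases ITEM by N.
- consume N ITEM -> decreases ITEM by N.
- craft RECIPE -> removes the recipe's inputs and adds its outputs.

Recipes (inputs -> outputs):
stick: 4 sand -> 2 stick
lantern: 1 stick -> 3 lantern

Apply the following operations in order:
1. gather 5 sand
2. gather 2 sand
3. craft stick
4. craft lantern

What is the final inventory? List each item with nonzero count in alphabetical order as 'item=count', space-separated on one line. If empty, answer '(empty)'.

Answer: lantern=3 sand=3 stick=1

Derivation:
After 1 (gather 5 sand): sand=5
After 2 (gather 2 sand): sand=7
After 3 (craft stick): sand=3 stick=2
After 4 (craft lantern): lantern=3 sand=3 stick=1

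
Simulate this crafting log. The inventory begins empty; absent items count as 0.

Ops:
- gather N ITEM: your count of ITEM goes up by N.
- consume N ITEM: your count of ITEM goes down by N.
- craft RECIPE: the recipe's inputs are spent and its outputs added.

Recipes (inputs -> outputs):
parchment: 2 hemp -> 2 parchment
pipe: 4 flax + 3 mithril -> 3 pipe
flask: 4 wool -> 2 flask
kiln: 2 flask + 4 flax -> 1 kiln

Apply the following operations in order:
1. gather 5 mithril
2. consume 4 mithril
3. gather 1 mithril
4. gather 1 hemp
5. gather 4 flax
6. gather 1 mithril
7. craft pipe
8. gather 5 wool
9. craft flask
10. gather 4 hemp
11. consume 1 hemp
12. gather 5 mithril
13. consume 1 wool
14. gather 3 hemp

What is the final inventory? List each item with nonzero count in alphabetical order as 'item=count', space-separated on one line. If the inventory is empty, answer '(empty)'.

After 1 (gather 5 mithril): mithril=5
After 2 (consume 4 mithril): mithril=1
After 3 (gather 1 mithril): mithril=2
After 4 (gather 1 hemp): hemp=1 mithril=2
After 5 (gather 4 flax): flax=4 hemp=1 mithril=2
After 6 (gather 1 mithril): flax=4 hemp=1 mithril=3
After 7 (craft pipe): hemp=1 pipe=3
After 8 (gather 5 wool): hemp=1 pipe=3 wool=5
After 9 (craft flask): flask=2 hemp=1 pipe=3 wool=1
After 10 (gather 4 hemp): flask=2 hemp=5 pipe=3 wool=1
After 11 (consume 1 hemp): flask=2 hemp=4 pipe=3 wool=1
After 12 (gather 5 mithril): flask=2 hemp=4 mithril=5 pipe=3 wool=1
After 13 (consume 1 wool): flask=2 hemp=4 mithril=5 pipe=3
After 14 (gather 3 hemp): flask=2 hemp=7 mithril=5 pipe=3

Answer: flask=2 hemp=7 mithril=5 pipe=3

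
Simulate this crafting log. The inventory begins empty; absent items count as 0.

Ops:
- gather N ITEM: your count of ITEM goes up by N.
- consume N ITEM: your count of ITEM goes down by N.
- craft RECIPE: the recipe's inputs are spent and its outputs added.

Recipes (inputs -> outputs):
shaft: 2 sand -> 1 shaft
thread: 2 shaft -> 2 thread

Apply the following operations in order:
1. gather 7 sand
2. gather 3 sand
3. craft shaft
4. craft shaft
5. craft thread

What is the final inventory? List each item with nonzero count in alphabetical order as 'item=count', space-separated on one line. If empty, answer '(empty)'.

After 1 (gather 7 sand): sand=7
After 2 (gather 3 sand): sand=10
After 3 (craft shaft): sand=8 shaft=1
After 4 (craft shaft): sand=6 shaft=2
After 5 (craft thread): sand=6 thread=2

Answer: sand=6 thread=2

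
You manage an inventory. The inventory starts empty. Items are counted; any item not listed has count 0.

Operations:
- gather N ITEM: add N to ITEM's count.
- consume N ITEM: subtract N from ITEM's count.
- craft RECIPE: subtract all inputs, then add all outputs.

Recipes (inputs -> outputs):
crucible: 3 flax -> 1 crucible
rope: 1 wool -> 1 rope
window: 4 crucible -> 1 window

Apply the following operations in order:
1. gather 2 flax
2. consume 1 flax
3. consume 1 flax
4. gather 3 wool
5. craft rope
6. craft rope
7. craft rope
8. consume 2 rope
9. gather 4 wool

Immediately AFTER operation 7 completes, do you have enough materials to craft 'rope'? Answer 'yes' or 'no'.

Answer: no

Derivation:
After 1 (gather 2 flax): flax=2
After 2 (consume 1 flax): flax=1
After 3 (consume 1 flax): (empty)
After 4 (gather 3 wool): wool=3
After 5 (craft rope): rope=1 wool=2
After 6 (craft rope): rope=2 wool=1
After 7 (craft rope): rope=3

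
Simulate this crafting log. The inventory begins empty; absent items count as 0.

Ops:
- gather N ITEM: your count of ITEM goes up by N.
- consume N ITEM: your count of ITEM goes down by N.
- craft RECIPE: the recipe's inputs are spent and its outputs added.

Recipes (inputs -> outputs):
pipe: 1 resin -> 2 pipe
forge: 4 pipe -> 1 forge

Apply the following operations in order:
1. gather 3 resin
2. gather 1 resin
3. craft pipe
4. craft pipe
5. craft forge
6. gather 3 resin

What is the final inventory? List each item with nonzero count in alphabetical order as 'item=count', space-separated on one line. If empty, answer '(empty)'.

Answer: forge=1 resin=5

Derivation:
After 1 (gather 3 resin): resin=3
After 2 (gather 1 resin): resin=4
After 3 (craft pipe): pipe=2 resin=3
After 4 (craft pipe): pipe=4 resin=2
After 5 (craft forge): forge=1 resin=2
After 6 (gather 3 resin): forge=1 resin=5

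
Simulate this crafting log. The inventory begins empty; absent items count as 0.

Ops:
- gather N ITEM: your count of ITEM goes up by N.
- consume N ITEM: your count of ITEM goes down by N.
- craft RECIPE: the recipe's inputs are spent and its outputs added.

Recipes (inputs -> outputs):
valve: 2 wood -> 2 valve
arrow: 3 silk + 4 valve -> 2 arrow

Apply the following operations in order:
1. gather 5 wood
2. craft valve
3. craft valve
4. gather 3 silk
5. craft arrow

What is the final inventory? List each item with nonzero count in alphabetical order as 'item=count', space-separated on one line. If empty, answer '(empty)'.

After 1 (gather 5 wood): wood=5
After 2 (craft valve): valve=2 wood=3
After 3 (craft valve): valve=4 wood=1
After 4 (gather 3 silk): silk=3 valve=4 wood=1
After 5 (craft arrow): arrow=2 wood=1

Answer: arrow=2 wood=1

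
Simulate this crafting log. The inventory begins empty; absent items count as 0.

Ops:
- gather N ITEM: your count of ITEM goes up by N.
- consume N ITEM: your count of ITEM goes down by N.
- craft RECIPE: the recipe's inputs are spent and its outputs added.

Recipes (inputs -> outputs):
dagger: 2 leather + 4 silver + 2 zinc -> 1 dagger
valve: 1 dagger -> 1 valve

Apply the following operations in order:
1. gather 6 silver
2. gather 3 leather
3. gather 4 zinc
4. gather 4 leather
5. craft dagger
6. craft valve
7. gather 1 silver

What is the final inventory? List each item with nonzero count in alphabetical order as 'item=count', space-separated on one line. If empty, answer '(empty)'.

Answer: leather=5 silver=3 valve=1 zinc=2

Derivation:
After 1 (gather 6 silver): silver=6
After 2 (gather 3 leather): leather=3 silver=6
After 3 (gather 4 zinc): leather=3 silver=6 zinc=4
After 4 (gather 4 leather): leather=7 silver=6 zinc=4
After 5 (craft dagger): dagger=1 leather=5 silver=2 zinc=2
After 6 (craft valve): leather=5 silver=2 valve=1 zinc=2
After 7 (gather 1 silver): leather=5 silver=3 valve=1 zinc=2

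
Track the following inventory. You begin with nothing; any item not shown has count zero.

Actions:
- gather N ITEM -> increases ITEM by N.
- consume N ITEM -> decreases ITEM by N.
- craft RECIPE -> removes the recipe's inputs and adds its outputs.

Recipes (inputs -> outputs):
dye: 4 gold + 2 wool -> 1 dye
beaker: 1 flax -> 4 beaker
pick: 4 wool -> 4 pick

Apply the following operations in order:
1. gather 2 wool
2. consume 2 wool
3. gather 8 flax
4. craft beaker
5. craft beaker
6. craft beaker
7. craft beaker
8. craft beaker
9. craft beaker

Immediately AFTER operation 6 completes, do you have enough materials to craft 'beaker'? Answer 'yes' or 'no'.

After 1 (gather 2 wool): wool=2
After 2 (consume 2 wool): (empty)
After 3 (gather 8 flax): flax=8
After 4 (craft beaker): beaker=4 flax=7
After 5 (craft beaker): beaker=8 flax=6
After 6 (craft beaker): beaker=12 flax=5

Answer: yes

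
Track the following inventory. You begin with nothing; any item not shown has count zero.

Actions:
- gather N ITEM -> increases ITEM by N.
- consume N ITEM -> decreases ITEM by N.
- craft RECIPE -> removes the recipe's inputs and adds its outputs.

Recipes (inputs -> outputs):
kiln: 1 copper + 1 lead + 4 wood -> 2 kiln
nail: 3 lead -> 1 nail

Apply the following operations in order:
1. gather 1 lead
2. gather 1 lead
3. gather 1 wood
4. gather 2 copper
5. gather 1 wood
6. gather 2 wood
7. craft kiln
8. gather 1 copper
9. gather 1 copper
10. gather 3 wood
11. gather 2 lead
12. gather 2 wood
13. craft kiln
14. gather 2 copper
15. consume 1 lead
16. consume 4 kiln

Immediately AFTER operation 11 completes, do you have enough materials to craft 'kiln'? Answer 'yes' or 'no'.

After 1 (gather 1 lead): lead=1
After 2 (gather 1 lead): lead=2
After 3 (gather 1 wood): lead=2 wood=1
After 4 (gather 2 copper): copper=2 lead=2 wood=1
After 5 (gather 1 wood): copper=2 lead=2 wood=2
After 6 (gather 2 wood): copper=2 lead=2 wood=4
After 7 (craft kiln): copper=1 kiln=2 lead=1
After 8 (gather 1 copper): copper=2 kiln=2 lead=1
After 9 (gather 1 copper): copper=3 kiln=2 lead=1
After 10 (gather 3 wood): copper=3 kiln=2 lead=1 wood=3
After 11 (gather 2 lead): copper=3 kiln=2 lead=3 wood=3

Answer: no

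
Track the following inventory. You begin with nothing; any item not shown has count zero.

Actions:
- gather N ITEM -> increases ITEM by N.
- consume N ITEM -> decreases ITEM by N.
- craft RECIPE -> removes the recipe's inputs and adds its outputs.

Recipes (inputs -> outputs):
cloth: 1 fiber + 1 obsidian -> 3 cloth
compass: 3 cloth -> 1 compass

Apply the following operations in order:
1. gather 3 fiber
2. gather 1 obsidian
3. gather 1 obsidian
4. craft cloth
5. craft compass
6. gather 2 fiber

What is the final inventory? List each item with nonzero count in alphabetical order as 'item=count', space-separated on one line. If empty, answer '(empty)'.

Answer: compass=1 fiber=4 obsidian=1

Derivation:
After 1 (gather 3 fiber): fiber=3
After 2 (gather 1 obsidian): fiber=3 obsidian=1
After 3 (gather 1 obsidian): fiber=3 obsidian=2
After 4 (craft cloth): cloth=3 fiber=2 obsidian=1
After 5 (craft compass): compass=1 fiber=2 obsidian=1
After 6 (gather 2 fiber): compass=1 fiber=4 obsidian=1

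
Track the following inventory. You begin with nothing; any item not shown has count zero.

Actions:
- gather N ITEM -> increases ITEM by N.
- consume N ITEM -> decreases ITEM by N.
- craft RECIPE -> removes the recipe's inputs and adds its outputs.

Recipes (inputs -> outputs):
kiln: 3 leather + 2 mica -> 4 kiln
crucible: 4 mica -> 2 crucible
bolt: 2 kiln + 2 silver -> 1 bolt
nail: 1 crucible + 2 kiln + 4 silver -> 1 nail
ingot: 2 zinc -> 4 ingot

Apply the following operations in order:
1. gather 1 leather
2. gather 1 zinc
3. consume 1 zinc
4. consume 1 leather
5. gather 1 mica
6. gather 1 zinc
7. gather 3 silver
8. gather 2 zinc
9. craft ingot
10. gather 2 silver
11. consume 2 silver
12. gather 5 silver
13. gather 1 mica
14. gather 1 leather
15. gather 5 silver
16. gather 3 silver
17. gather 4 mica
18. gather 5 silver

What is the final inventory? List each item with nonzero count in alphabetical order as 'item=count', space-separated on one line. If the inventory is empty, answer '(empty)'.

Answer: ingot=4 leather=1 mica=6 silver=21 zinc=1

Derivation:
After 1 (gather 1 leather): leather=1
After 2 (gather 1 zinc): leather=1 zinc=1
After 3 (consume 1 zinc): leather=1
After 4 (consume 1 leather): (empty)
After 5 (gather 1 mica): mica=1
After 6 (gather 1 zinc): mica=1 zinc=1
After 7 (gather 3 silver): mica=1 silver=3 zinc=1
After 8 (gather 2 zinc): mica=1 silver=3 zinc=3
After 9 (craft ingot): ingot=4 mica=1 silver=3 zinc=1
After 10 (gather 2 silver): ingot=4 mica=1 silver=5 zinc=1
After 11 (consume 2 silver): ingot=4 mica=1 silver=3 zinc=1
After 12 (gather 5 silver): ingot=4 mica=1 silver=8 zinc=1
After 13 (gather 1 mica): ingot=4 mica=2 silver=8 zinc=1
After 14 (gather 1 leather): ingot=4 leather=1 mica=2 silver=8 zinc=1
After 15 (gather 5 silver): ingot=4 leather=1 mica=2 silver=13 zinc=1
After 16 (gather 3 silver): ingot=4 leather=1 mica=2 silver=16 zinc=1
After 17 (gather 4 mica): ingot=4 leather=1 mica=6 silver=16 zinc=1
After 18 (gather 5 silver): ingot=4 leather=1 mica=6 silver=21 zinc=1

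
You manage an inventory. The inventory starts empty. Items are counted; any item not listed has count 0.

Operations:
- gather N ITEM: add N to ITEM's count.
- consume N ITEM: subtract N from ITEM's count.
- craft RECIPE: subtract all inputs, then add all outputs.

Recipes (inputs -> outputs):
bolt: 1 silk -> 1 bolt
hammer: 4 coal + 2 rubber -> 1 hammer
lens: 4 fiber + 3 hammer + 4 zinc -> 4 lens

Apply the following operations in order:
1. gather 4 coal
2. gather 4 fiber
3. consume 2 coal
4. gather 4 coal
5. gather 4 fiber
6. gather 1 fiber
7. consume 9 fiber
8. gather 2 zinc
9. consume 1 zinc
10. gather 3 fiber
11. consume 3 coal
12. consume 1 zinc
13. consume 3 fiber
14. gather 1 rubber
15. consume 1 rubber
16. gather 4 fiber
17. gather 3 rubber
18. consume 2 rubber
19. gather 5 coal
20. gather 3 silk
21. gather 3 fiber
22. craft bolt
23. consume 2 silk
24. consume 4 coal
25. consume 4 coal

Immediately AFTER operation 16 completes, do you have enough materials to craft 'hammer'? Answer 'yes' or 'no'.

Answer: no

Derivation:
After 1 (gather 4 coal): coal=4
After 2 (gather 4 fiber): coal=4 fiber=4
After 3 (consume 2 coal): coal=2 fiber=4
After 4 (gather 4 coal): coal=6 fiber=4
After 5 (gather 4 fiber): coal=6 fiber=8
After 6 (gather 1 fiber): coal=6 fiber=9
After 7 (consume 9 fiber): coal=6
After 8 (gather 2 zinc): coal=6 zinc=2
After 9 (consume 1 zinc): coal=6 zinc=1
After 10 (gather 3 fiber): coal=6 fiber=3 zinc=1
After 11 (consume 3 coal): coal=3 fiber=3 zinc=1
After 12 (consume 1 zinc): coal=3 fiber=3
After 13 (consume 3 fiber): coal=3
After 14 (gather 1 rubber): coal=3 rubber=1
After 15 (consume 1 rubber): coal=3
After 16 (gather 4 fiber): coal=3 fiber=4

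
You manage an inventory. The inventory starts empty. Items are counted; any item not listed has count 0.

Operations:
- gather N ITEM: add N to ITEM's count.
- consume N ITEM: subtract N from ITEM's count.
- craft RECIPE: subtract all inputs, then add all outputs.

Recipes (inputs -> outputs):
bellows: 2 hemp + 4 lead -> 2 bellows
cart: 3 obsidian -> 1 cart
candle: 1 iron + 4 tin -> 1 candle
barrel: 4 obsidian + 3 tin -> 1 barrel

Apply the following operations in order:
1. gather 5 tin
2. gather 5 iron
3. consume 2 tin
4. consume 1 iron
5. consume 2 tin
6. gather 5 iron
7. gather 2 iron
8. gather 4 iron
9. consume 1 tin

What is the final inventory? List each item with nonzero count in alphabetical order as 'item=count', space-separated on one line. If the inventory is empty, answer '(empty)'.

Answer: iron=15

Derivation:
After 1 (gather 5 tin): tin=5
After 2 (gather 5 iron): iron=5 tin=5
After 3 (consume 2 tin): iron=5 tin=3
After 4 (consume 1 iron): iron=4 tin=3
After 5 (consume 2 tin): iron=4 tin=1
After 6 (gather 5 iron): iron=9 tin=1
After 7 (gather 2 iron): iron=11 tin=1
After 8 (gather 4 iron): iron=15 tin=1
After 9 (consume 1 tin): iron=15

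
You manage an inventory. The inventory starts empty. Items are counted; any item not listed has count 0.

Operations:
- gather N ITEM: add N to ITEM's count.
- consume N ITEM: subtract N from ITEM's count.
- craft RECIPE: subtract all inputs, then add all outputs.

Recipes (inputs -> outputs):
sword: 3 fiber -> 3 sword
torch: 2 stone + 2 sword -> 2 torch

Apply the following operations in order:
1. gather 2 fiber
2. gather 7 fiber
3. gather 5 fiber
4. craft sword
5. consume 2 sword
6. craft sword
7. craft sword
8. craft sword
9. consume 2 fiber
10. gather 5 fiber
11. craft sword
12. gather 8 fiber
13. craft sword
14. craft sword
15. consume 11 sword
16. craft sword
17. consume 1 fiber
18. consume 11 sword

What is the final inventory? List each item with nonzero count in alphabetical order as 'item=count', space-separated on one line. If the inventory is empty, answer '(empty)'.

Answer: (empty)

Derivation:
After 1 (gather 2 fiber): fiber=2
After 2 (gather 7 fiber): fiber=9
After 3 (gather 5 fiber): fiber=14
After 4 (craft sword): fiber=11 sword=3
After 5 (consume 2 sword): fiber=11 sword=1
After 6 (craft sword): fiber=8 sword=4
After 7 (craft sword): fiber=5 sword=7
After 8 (craft sword): fiber=2 sword=10
After 9 (consume 2 fiber): sword=10
After 10 (gather 5 fiber): fiber=5 sword=10
After 11 (craft sword): fiber=2 sword=13
After 12 (gather 8 fiber): fiber=10 sword=13
After 13 (craft sword): fiber=7 sword=16
After 14 (craft sword): fiber=4 sword=19
After 15 (consume 11 sword): fiber=4 sword=8
After 16 (craft sword): fiber=1 sword=11
After 17 (consume 1 fiber): sword=11
After 18 (consume 11 sword): (empty)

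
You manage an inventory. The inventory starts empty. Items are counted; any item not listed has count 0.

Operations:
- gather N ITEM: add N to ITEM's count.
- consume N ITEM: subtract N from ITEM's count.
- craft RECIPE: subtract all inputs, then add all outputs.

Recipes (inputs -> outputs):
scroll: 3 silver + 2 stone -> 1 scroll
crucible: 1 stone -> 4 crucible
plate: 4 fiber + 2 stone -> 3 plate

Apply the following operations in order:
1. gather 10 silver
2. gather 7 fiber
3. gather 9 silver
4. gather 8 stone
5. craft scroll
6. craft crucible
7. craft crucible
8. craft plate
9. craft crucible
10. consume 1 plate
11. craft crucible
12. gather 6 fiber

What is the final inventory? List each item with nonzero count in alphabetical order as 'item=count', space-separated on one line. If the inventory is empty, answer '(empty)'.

Answer: crucible=16 fiber=9 plate=2 scroll=1 silver=16

Derivation:
After 1 (gather 10 silver): silver=10
After 2 (gather 7 fiber): fiber=7 silver=10
After 3 (gather 9 silver): fiber=7 silver=19
After 4 (gather 8 stone): fiber=7 silver=19 stone=8
After 5 (craft scroll): fiber=7 scroll=1 silver=16 stone=6
After 6 (craft crucible): crucible=4 fiber=7 scroll=1 silver=16 stone=5
After 7 (craft crucible): crucible=8 fiber=7 scroll=1 silver=16 stone=4
After 8 (craft plate): crucible=8 fiber=3 plate=3 scroll=1 silver=16 stone=2
After 9 (craft crucible): crucible=12 fiber=3 plate=3 scroll=1 silver=16 stone=1
After 10 (consume 1 plate): crucible=12 fiber=3 plate=2 scroll=1 silver=16 stone=1
After 11 (craft crucible): crucible=16 fiber=3 plate=2 scroll=1 silver=16
After 12 (gather 6 fiber): crucible=16 fiber=9 plate=2 scroll=1 silver=16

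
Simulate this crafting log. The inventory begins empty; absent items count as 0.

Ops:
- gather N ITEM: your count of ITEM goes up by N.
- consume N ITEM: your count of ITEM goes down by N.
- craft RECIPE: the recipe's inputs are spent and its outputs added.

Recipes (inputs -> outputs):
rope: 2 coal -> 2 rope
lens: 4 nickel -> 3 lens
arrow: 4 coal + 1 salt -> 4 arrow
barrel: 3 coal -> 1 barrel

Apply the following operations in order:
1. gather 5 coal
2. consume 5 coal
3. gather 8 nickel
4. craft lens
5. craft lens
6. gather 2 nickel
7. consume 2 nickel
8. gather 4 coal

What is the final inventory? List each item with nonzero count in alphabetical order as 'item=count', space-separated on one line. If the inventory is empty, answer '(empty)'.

After 1 (gather 5 coal): coal=5
After 2 (consume 5 coal): (empty)
After 3 (gather 8 nickel): nickel=8
After 4 (craft lens): lens=3 nickel=4
After 5 (craft lens): lens=6
After 6 (gather 2 nickel): lens=6 nickel=2
After 7 (consume 2 nickel): lens=6
After 8 (gather 4 coal): coal=4 lens=6

Answer: coal=4 lens=6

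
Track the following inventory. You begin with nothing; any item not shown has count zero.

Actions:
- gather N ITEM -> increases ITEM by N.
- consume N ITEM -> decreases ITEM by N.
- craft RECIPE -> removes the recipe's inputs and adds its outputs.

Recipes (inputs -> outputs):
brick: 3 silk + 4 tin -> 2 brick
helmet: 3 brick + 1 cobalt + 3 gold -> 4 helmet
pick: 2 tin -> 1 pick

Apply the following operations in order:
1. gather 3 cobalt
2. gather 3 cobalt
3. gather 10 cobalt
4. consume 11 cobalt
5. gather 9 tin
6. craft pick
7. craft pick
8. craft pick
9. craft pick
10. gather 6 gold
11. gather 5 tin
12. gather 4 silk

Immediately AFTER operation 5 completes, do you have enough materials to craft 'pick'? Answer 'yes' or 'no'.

Answer: yes

Derivation:
After 1 (gather 3 cobalt): cobalt=3
After 2 (gather 3 cobalt): cobalt=6
After 3 (gather 10 cobalt): cobalt=16
After 4 (consume 11 cobalt): cobalt=5
After 5 (gather 9 tin): cobalt=5 tin=9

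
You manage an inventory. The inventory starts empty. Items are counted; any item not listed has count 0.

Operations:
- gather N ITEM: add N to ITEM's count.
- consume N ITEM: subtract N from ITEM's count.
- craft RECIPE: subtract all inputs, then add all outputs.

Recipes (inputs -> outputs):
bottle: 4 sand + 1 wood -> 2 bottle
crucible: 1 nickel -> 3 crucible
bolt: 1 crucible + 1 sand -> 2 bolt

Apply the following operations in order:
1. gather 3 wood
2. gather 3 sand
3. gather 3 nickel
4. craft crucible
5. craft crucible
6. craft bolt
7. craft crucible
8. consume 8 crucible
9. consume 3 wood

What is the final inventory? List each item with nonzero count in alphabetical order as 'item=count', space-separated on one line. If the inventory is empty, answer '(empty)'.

Answer: bolt=2 sand=2

Derivation:
After 1 (gather 3 wood): wood=3
After 2 (gather 3 sand): sand=3 wood=3
After 3 (gather 3 nickel): nickel=3 sand=3 wood=3
After 4 (craft crucible): crucible=3 nickel=2 sand=3 wood=3
After 5 (craft crucible): crucible=6 nickel=1 sand=3 wood=3
After 6 (craft bolt): bolt=2 crucible=5 nickel=1 sand=2 wood=3
After 7 (craft crucible): bolt=2 crucible=8 sand=2 wood=3
After 8 (consume 8 crucible): bolt=2 sand=2 wood=3
After 9 (consume 3 wood): bolt=2 sand=2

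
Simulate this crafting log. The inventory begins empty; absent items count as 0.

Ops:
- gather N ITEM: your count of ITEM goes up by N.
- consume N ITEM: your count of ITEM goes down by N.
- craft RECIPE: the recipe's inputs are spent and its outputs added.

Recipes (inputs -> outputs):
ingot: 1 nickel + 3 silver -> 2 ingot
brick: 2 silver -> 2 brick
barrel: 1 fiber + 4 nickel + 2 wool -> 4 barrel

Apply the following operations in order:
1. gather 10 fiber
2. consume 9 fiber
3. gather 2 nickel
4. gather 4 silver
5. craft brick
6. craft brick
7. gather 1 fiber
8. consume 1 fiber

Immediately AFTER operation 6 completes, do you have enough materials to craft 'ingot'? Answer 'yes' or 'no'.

After 1 (gather 10 fiber): fiber=10
After 2 (consume 9 fiber): fiber=1
After 3 (gather 2 nickel): fiber=1 nickel=2
After 4 (gather 4 silver): fiber=1 nickel=2 silver=4
After 5 (craft brick): brick=2 fiber=1 nickel=2 silver=2
After 6 (craft brick): brick=4 fiber=1 nickel=2

Answer: no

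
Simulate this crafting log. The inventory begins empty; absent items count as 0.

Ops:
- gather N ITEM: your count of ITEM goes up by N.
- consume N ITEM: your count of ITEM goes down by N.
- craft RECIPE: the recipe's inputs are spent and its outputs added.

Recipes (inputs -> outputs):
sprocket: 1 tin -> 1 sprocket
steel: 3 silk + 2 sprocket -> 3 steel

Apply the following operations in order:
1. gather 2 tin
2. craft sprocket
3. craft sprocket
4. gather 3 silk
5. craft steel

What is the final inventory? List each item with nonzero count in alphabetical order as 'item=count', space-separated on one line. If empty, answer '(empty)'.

Answer: steel=3

Derivation:
After 1 (gather 2 tin): tin=2
After 2 (craft sprocket): sprocket=1 tin=1
After 3 (craft sprocket): sprocket=2
After 4 (gather 3 silk): silk=3 sprocket=2
After 5 (craft steel): steel=3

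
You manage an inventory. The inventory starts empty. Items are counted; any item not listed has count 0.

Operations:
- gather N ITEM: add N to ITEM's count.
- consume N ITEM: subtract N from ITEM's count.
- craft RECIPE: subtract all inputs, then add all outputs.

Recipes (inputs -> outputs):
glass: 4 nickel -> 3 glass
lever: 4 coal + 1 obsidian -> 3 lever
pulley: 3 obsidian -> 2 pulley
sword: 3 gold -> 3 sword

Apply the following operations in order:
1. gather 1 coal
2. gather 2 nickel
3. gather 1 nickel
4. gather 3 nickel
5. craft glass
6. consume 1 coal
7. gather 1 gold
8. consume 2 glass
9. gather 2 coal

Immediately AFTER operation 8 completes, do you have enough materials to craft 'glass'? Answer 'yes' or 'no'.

Answer: no

Derivation:
After 1 (gather 1 coal): coal=1
After 2 (gather 2 nickel): coal=1 nickel=2
After 3 (gather 1 nickel): coal=1 nickel=3
After 4 (gather 3 nickel): coal=1 nickel=6
After 5 (craft glass): coal=1 glass=3 nickel=2
After 6 (consume 1 coal): glass=3 nickel=2
After 7 (gather 1 gold): glass=3 gold=1 nickel=2
After 8 (consume 2 glass): glass=1 gold=1 nickel=2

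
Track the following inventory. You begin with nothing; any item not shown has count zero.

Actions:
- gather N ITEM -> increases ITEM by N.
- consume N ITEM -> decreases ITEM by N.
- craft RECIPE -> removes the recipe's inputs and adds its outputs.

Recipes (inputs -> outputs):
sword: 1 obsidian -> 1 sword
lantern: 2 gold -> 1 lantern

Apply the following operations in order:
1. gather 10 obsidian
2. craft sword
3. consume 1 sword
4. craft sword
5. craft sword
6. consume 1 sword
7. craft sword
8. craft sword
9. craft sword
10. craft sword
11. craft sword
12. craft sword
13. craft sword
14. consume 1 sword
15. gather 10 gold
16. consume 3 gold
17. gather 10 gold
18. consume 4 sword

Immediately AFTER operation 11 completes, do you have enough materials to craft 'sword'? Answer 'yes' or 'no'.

After 1 (gather 10 obsidian): obsidian=10
After 2 (craft sword): obsidian=9 sword=1
After 3 (consume 1 sword): obsidian=9
After 4 (craft sword): obsidian=8 sword=1
After 5 (craft sword): obsidian=7 sword=2
After 6 (consume 1 sword): obsidian=7 sword=1
After 7 (craft sword): obsidian=6 sword=2
After 8 (craft sword): obsidian=5 sword=3
After 9 (craft sword): obsidian=4 sword=4
After 10 (craft sword): obsidian=3 sword=5
After 11 (craft sword): obsidian=2 sword=6

Answer: yes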